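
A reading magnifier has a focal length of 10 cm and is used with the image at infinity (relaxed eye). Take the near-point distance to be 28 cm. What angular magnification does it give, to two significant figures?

M = D/f = 28/10 = 2.800.

2.8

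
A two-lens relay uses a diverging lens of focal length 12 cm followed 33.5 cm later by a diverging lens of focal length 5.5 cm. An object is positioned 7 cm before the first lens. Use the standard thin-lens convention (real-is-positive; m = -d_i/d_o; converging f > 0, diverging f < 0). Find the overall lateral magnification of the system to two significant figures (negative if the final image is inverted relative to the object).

Lens 1: 1/d_i1 = 1/f_1 - 1/d_o1 = 1/(-12) - 1/7 = -0.22619 cm^-1, so d_i1 = -4.421 cm.
m_1 = -(-4.421)/7 = 0.6316.
With d_i1 < 0 the first image is virtual and lies on the object side; the object distance for lens 2 is d_o2 = 33.5 - (-4.421) = 37.921 cm.
Lens 2: 1/d_i2 = 1/f_2 - 1/d_o2 = 1/(-5.5) - 1/(37.921) = -0.20819 cm^-1, so d_i2 = -4.803 cm.
m_2 = -(-4.803)/(37.921) = 0.1267.
The system's lateral magnification is m_1 m_2 = (0.6316)(0.1267) = 0.0800.

0.080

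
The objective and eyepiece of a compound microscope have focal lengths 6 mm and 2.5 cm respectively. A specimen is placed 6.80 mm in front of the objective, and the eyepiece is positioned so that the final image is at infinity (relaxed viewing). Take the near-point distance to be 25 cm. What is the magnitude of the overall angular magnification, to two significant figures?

Convert to cm: f_obj = 6 mm = 0.6 cm; d_o = 6.80 mm = 0.68 cm.
Objective: 1/d_i = 1/f_obj - 1/d_o = 1/0.6 - 1/0.68 = 0.19608 cm^-1, so d_i = 5.100 cm.
m_obj = -d_i/d_o = -5.100/0.68 = -7.500.
Eyepiece angular magnification (image at infinity): M_eye = D/f_e = 25/2.5 = 10.000.
Overall M = m_obj x M_eye = (-7.500)(10.000) = -75.00.
|M| = 75.00.

75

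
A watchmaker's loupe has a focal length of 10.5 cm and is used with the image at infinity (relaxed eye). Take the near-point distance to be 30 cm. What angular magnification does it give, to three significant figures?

M = D/f = 30/10.5 = 2.857.

2.86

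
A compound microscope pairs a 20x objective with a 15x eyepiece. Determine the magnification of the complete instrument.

300

The overall magnification of a compound microscope is the product of the objective and eyepiece magnifications:
M = M_obj x M_eye = 20 x 15 = 300.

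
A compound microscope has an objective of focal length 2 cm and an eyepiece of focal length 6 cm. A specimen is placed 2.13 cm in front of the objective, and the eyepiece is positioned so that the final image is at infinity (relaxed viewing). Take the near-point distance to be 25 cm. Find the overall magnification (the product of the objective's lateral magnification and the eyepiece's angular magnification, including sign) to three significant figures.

Objective: 1/d_i = 1/f_obj - 1/d_o = 1/2 - 1/2.13 = 0.03052 cm^-1, so d_i = 32.769 cm.
m_obj = -d_i/d_o = -32.769/2.13 = -15.385.
Eyepiece angular magnification (image at infinity): M_eye = D/f_e = 25/6 = 4.167.
Overall M = m_obj x M_eye = (-15.385)(4.167) = -64.10.

-64.1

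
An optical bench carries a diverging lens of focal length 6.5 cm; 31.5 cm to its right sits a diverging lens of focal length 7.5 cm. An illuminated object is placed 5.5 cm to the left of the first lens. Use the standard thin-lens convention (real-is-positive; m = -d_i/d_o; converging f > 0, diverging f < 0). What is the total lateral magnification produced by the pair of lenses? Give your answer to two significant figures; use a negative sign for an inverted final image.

0.097

Applying the thin-lens equation to the first lens, 1/(-6.5) = 1/5.5 + 1/d_i1, which gives d_i1 = -2.979 cm.
Its lateral magnification is m_1 = -d_i1/d_o1 = -(-2.979)/5.5 = 0.5417.
The intermediate image is virtual, 2.979 cm to the left of lens 1, so d_o2 = L - d_i1 = 31.5 - (-2.979) = 34.479 cm.
Applying the thin-lens equation again with f_2 = -7.5 cm and d_o2 = 34.479 cm gives d_i2 = -6.160 cm.
m_2 = -(-6.160)/(34.479) = 0.1787.
Total m = m_1 x m_2 = (0.5417)(0.1787) = 0.0968.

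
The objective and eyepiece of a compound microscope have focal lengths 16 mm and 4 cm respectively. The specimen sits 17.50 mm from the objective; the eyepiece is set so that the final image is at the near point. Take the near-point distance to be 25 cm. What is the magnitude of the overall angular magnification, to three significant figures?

Convert to cm: f_obj = 16 mm = 1.6 cm; d_o = 17.50 mm = 1.75 cm.
Objective: 1/d_i = 1/f_obj - 1/d_o = 1/1.6 - 1/1.75 = 0.05357 cm^-1, so d_i = 18.667 cm.
m_obj = -d_i/d_o = -18.667/1.75 = -10.667.
Eyepiece angular magnification (image at near point): M_eye = 1 + D/f_e = 1 + 25/4 = 7.250.
Overall M = m_obj x M_eye = (-10.667)(7.250) = -77.33.
|M| = 77.33.

77.3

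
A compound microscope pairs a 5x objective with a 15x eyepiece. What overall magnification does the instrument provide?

The overall magnification of a compound microscope is the product of the objective and eyepiece magnifications:
M = M_obj x M_eye = 5 x 15 = 75.

75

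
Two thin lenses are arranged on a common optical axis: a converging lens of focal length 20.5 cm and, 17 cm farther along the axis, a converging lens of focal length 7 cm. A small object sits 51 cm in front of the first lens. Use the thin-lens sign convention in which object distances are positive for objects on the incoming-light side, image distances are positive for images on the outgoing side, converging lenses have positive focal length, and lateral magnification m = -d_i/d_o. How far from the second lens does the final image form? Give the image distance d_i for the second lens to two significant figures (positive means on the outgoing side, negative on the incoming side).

5.0 cm

Lens 1: 1/d_i1 = 1/f_1 - 1/d_o1 = 1/20.5 - 1/51 = 0.02917 cm^-1, so d_i1 = 34.279 cm.
This image would form 34.279 cm past lens 1, i.e. 17.279 cm beyond lens 2, so it is a virtual object for lens 2: d_o2 = 17 - 34.279 = -17.279 cm.
Lens 2: 1/d_i2 = 1/f_2 - 1/d_o2 = 1/7 - 1/(-17.279) = 0.20073 cm^-1, so d_i2 = 4.982 cm.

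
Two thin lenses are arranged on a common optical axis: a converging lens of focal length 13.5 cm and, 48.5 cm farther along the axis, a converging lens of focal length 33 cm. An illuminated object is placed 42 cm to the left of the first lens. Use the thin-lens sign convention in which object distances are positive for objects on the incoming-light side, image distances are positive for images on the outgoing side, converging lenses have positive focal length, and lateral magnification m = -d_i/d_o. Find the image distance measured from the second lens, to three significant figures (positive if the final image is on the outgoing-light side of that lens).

-215 cm

Lens 1: 1/d_i1 = 1/f_1 - 1/d_o1 = 1/13.5 - 1/42 = 0.05026 cm^-1, so d_i1 = 19.895 cm.
The intermediate image is 19.895 cm to the right of lens 1, so d_o2 = L - d_i1 = 48.5 - 19.895 = 28.605 cm.
Lens 2: 1/d_i2 = 1/f_2 - 1/d_o2 = 1/33 - 1/(28.605) = -0.00466 cm^-1, so d_i2 = -214.796 cm.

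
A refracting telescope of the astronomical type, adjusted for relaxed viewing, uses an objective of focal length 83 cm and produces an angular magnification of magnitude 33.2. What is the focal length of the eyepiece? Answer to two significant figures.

|M| = f_obj/f_eye, so f_eye = f_obj/|M| = 83/33.2 = 2.500 cm.

2.5 cm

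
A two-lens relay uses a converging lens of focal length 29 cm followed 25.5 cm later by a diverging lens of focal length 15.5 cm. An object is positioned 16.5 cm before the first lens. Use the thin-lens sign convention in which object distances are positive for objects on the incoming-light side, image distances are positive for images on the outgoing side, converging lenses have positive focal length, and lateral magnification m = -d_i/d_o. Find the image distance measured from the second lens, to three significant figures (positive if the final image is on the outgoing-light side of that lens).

Lens 1: 1/d_i1 = 1/f_1 - 1/d_o1 = 1/29 - 1/16.5 = -0.02612 cm^-1, so d_i1 = -38.280 cm.
The intermediate image is virtual, 38.280 cm to the left of lens 1, so d_o2 = L - d_i1 = 25.5 - (-38.280) = 63.780 cm.
Lens 2: 1/d_i2 = 1/f_2 - 1/d_o2 = 1/(-15.5) - 1/(63.780) = -0.08020 cm^-1, so d_i2 = -12.470 cm.

-12.5 cm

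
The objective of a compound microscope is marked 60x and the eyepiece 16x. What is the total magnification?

The overall magnification of a compound microscope is the product of the objective and eyepiece magnifications:
M = M_obj x M_eye = 60 x 16 = 960.

960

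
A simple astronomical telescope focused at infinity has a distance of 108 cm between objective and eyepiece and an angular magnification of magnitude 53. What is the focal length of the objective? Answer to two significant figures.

110 cm

In normal adjustment the tube length equals f_obj + f_eye and |M| = f_obj/f_eye.
So f_obj = 53 f_eye and 53 f_eye + f_eye = 108 cm, giving f_eye = 108/54 = 2.000 cm and f_obj = 106.000 cm.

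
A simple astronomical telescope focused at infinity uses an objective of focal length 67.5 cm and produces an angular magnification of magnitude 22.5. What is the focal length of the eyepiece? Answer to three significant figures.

3.00 cm

|M| = f_obj/f_eye, so f_eye = f_obj/|M| = 67.5/22.5 = 3.000 cm.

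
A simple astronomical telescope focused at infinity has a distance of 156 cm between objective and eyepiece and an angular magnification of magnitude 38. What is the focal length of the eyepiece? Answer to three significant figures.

In normal adjustment the tube length equals f_obj + f_eye and |M| = f_obj/f_eye.
So f_obj = 38 f_eye and 38 f_eye + f_eye = 156 cm, giving f_eye = 156/39 = 4.000 cm and f_obj = 152.000 cm.

4.00 cm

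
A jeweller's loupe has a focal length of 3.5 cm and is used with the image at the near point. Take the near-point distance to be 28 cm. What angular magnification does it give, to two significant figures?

M = 1 + D/f = 1 + 28/3.5 = 9.000.

9.0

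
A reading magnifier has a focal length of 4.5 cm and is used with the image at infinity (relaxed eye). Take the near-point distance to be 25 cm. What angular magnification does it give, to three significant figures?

M = D/f = 25/4.5 = 5.556.

5.56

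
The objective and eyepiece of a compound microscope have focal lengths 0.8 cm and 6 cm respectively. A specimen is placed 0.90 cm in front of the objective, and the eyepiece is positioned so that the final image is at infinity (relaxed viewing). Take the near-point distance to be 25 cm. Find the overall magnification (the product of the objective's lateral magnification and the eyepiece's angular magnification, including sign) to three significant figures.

Objective: 1/d_i = 1/f_obj - 1/d_o = 1/0.8 - 1/0.90 = 0.13889 cm^-1, so d_i = 7.200 cm.
m_obj = -d_i/d_o = -7.200/0.90 = -8.000.
Eyepiece angular magnification (image at infinity): M_eye = D/f_e = 25/6 = 4.167.
Overall M = m_obj x M_eye = (-8.000)(4.167) = -33.33.

-33.3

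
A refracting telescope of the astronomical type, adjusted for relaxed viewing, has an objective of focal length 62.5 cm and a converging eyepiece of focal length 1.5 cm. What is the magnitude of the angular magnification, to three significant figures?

|M| = f_obj/|f_eye| = 62.5/1.5 = 41.667.

41.7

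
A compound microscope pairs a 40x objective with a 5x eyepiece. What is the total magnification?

200

The overall magnification of a compound microscope is the product of the objective and eyepiece magnifications:
M = M_obj x M_eye = 40 x 5 = 200.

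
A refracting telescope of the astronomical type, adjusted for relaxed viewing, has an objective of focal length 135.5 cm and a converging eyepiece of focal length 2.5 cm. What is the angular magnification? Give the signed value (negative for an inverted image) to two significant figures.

M = -f_obj/f_eye = -135.5/(2.5) = -54.200.

-54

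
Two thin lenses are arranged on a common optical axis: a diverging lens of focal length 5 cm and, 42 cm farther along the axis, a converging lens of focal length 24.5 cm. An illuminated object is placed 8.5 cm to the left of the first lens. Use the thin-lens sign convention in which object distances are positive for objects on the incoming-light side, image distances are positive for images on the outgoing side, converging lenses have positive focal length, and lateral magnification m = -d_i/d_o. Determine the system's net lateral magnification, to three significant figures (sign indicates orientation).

-0.439

Lens 1: 1/d_i1 = 1/f_1 - 1/d_o1 = 1/(-5) - 1/8.5 = -0.31765 cm^-1, so d_i1 = -3.148 cm.
m_1 = -(-3.148)/8.5 = 0.3704.
The intermediate image is virtual, 3.148 cm to the left of lens 1, so d_o2 = L - d_i1 = 42 - (-3.148) = 45.148 cm.
Lens 2: 1/d_i2 = 1/f_2 - 1/d_o2 = 1/24.5 - 1/(45.148) = 0.01867 cm^-1, so d_i2 = 53.570 cm.
m_2 = -(53.570)/(45.148) = -1.1865.
Overall magnification: m = m_1 m_2 = -0.4395.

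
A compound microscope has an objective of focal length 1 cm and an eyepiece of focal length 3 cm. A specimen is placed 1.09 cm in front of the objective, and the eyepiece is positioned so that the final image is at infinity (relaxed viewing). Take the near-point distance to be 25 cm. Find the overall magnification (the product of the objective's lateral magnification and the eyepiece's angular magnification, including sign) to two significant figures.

Objective: 1/d_i = 1/f_obj - 1/d_o = 1/1 - 1/1.09 = 0.08257 cm^-1, so d_i = 12.111 cm.
m_obj = -d_i/d_o = -12.111/1.09 = -11.111.
Eyepiece angular magnification (image at infinity): M_eye = D/f_e = 25/3 = 8.333.
Overall M = m_obj x M_eye = (-11.111)(8.333) = -92.59.

-93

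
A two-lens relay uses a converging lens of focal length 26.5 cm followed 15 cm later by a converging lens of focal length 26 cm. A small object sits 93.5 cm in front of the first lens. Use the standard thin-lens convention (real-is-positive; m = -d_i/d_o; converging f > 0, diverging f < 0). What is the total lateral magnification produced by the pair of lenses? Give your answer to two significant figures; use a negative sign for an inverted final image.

-0.21

Applying the thin-lens equation to the first lens, 1/26.5 = 1/93.5 + 1/d_i1, which gives d_i1 = 36.981 cm.
Its lateral magnification is m_1 = -d_i1/d_o1 = -(36.981)/93.5 = -0.3955.
Since 36.981 cm > 15 cm, the first image lies past the second lens and serves as a virtual object: d_o2 = L - d_i1 = -21.981 cm.
Applying the thin-lens equation again with f_2 = 26 cm and d_o2 = -21.981 cm gives d_i2 = 11.911 cm.
m_2 = -(11.911)/(-21.981) = 0.5419.
Overall magnification: m = m_1 m_2 = -0.2143.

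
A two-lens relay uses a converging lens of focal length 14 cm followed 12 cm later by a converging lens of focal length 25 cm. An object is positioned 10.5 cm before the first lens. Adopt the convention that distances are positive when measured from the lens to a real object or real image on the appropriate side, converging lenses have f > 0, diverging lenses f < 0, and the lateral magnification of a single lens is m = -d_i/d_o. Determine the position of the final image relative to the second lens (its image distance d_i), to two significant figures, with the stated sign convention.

47 cm

Applying the thin-lens equation to the first lens, 1/14 = 1/10.5 + 1/d_i1, which gives d_i1 = -42.000 cm.
The intermediate image is virtual, 42.000 cm to the left of lens 1, so d_o2 = L - d_i1 = 12 - (-42.000) = 54.000 cm.
Applying the thin-lens equation again with f_2 = 25 cm and d_o2 = 54.000 cm gives d_i2 = 46.552 cm.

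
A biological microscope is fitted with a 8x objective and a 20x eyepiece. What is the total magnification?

160

The overall magnification of a compound microscope is the product of the objective and eyepiece magnifications:
M = M_obj x M_eye = 8 x 20 = 160.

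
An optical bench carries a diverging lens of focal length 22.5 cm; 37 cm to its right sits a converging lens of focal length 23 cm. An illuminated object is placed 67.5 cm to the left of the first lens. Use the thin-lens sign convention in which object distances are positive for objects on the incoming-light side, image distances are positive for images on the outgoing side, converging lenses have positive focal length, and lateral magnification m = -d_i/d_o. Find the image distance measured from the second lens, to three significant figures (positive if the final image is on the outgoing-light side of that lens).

First lens: d_i1 = 1/(1/(-22.5) - 1/67.5) = -16.875 cm.
With d_i1 < 0 the first image is virtual and lies on the object side; the object distance for lens 2 is d_o2 = 37 - (-16.875) = 53.875 cm.
Second lens: d_i2 = 1/(1/23 - 1/(53.875)) = 40.134 cm.

40.1 cm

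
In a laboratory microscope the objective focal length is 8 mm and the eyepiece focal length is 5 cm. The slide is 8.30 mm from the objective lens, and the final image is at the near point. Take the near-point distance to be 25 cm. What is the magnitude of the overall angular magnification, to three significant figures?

Convert to cm: f_obj = 8 mm = 0.8 cm; d_o = 8.30 mm = 0.83 cm.
Objective: 1/d_i = 1/f_obj - 1/d_o = 1/0.8 - 1/0.83 = 0.04518 cm^-1, so d_i = 22.133 cm.
m_obj = -d_i/d_o = -22.133/0.83 = -26.667.
Eyepiece angular magnification (image at near point): M_eye = 1 + D/f_e = 1 + 25/5 = 6.000.
Overall M = m_obj x M_eye = (-26.667)(6.000) = -160.00.
|M| = 160.00.

160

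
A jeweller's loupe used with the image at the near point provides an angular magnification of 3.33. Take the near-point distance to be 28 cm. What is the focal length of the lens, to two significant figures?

12 cm

For the image at the near point, M = 1 + D/f.
f = D/(M - 1) = 28/(3.33 - 1) = 12.017 cm.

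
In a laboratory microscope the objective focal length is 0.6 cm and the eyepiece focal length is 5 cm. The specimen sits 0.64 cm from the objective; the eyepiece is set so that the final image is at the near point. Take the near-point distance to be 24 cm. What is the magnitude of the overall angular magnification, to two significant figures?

Objective: 1/d_i = 1/f_obj - 1/d_o = 1/0.6 - 1/0.64 = 0.10417 cm^-1, so d_i = 9.600 cm.
m_obj = -d_i/d_o = -9.600/0.64 = -15.000.
Eyepiece angular magnification (image at near point): M_eye = 1 + D/f_e = 1 + 24/5 = 5.800.
Overall M = m_obj x M_eye = (-15.000)(5.800) = -87.00.
|M| = 87.00.

87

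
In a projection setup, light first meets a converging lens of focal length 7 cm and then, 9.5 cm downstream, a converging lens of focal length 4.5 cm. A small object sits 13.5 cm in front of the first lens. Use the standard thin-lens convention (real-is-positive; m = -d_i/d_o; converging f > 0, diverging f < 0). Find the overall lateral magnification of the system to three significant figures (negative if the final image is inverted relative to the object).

-0.508

Lens 1: 1/d_i1 = 1/f_1 - 1/d_o1 = 1/7 - 1/13.5 = 0.06878 cm^-1, so d_i1 = 14.538 cm.
m_1 = -(14.538)/13.5 = -1.0769.
This image would form 14.538 cm past lens 1, i.e. 5.038 cm beyond lens 2, so it is a virtual object for lens 2: d_o2 = 9.5 - 14.538 = -5.038 cm.
Lens 2: 1/d_i2 = 1/f_2 - 1/d_o2 = 1/4.5 - 1/(-5.038) = 0.42070 cm^-1, so d_i2 = 2.377 cm.
m_2 = -(2.377)/(-5.038) = 0.4718.
The system's lateral magnification is m_1 m_2 = (-1.0769)(0.4718) = -0.5081.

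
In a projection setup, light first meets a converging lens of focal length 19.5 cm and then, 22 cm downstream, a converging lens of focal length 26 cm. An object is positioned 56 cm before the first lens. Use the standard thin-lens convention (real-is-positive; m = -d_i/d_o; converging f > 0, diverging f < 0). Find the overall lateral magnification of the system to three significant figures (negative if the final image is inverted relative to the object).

-0.410

Lens 1: 1/d_i1 = 1/f_1 - 1/d_o1 = 1/19.5 - 1/56 = 0.03342 cm^-1, so d_i1 = 29.918 cm.
m_1 = -(29.918)/56 = -0.5342.
This image would form 29.918 cm past lens 1, i.e. 7.918 cm beyond lens 2, so it is a virtual object for lens 2: d_o2 = 22 - 29.918 = -7.918 cm.
Lens 2: 1/d_i2 = 1/f_2 - 1/d_o2 = 1/26 - 1/(-7.918) = 0.16476 cm^-1, so d_i2 = 6.069 cm.
m_2 = -(6.069)/(-7.918) = 0.7666.
The system's lateral magnification is m_1 m_2 = (-0.5342)(0.7666) = -0.4095.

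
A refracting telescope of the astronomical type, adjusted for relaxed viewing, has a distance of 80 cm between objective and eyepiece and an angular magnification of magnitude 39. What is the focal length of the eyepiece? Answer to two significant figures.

2.0 cm

In normal adjustment the tube length equals f_obj + f_eye and |M| = f_obj/f_eye.
So f_obj = 39 f_eye and 39 f_eye + f_eye = 80 cm, giving f_eye = 80/40 = 2.000 cm and f_obj = 78.000 cm.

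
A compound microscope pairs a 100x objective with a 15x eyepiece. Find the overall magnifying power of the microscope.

1500

The overall magnification of a compound microscope is the product of the objective and eyepiece magnifications:
M = M_obj x M_eye = 100 x 15 = 1500.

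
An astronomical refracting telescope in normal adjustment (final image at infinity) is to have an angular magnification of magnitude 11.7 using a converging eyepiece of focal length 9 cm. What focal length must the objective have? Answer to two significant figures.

|M| = f_obj/|f_eye|, so f_obj = |M| x |f_eye| = 11.7 x 9 = 105.300 cm.

110 cm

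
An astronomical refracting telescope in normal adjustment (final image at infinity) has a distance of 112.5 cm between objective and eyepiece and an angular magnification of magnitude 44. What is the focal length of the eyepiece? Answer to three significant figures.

2.50 cm

In normal adjustment the tube length equals f_obj + f_eye and |M| = f_obj/f_eye.
So f_obj = 44 f_eye and 44 f_eye + f_eye = 112.5 cm, giving f_eye = 112.5/45 = 2.500 cm and f_obj = 110.000 cm.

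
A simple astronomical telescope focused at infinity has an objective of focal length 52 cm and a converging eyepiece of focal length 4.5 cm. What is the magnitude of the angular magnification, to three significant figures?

|M| = f_obj/|f_eye| = 52/4.5 = 11.556.

11.6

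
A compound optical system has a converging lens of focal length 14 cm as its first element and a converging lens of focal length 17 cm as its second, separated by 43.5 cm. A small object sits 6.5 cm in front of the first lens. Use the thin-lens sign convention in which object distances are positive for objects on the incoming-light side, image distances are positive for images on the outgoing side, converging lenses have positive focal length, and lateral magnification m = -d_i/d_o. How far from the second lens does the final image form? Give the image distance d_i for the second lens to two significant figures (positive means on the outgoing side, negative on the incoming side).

First lens: d_i1 = 1/(1/14 - 1/6.5) = -12.133 cm.
With d_i1 < 0 the first image is virtual and lies on the object side; the object distance for lens 2 is d_o2 = 43.5 - (-12.133) = 55.633 cm.
Second lens: d_i2 = 1/(1/17 - 1/(55.633)) = 24.481 cm.

24 cm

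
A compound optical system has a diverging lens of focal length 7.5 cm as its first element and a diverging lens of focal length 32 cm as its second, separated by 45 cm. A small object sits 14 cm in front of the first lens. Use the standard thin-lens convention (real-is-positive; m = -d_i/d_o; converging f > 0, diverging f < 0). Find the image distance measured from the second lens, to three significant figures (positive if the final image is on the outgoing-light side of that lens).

Lens 1: 1/d_i1 = 1/f_1 - 1/d_o1 = 1/(-7.5) - 1/14 = -0.20476 cm^-1, so d_i1 = -4.884 cm.
With d_i1 < 0 the first image is virtual and lies on the object side; the object distance for lens 2 is d_o2 = 45 - (-4.884) = 49.884 cm.
Lens 2: 1/d_i2 = 1/f_2 - 1/d_o2 = 1/(-32) - 1/(49.884) = -0.05130 cm^-1, so d_i2 = -19.494 cm.

-19.5 cm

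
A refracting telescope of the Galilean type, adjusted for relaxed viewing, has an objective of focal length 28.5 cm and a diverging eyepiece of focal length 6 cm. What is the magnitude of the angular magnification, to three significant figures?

|M| = f_obj/|f_eye| = 28.5/6 = 4.750.

4.75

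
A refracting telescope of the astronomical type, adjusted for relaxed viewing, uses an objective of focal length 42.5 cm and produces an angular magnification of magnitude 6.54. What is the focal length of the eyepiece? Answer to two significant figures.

6.5 cm

|M| = f_obj/f_eye, so f_eye = f_obj/|M| = 42.5/6.54 = 6.498 cm.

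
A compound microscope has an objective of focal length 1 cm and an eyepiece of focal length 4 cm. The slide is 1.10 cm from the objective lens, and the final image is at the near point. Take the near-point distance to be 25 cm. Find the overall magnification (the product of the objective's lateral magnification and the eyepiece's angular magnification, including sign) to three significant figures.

-72.5

Objective: 1/d_i = 1/f_obj - 1/d_o = 1/1 - 1/1.10 = 0.09091 cm^-1, so d_i = 11.000 cm.
m_obj = -d_i/d_o = -11.000/1.10 = -10.000.
Eyepiece angular magnification (image at near point): M_eye = 1 + D/f_e = 1 + 25/4 = 7.250.
Overall M = m_obj x M_eye = (-10.000)(7.250) = -72.50.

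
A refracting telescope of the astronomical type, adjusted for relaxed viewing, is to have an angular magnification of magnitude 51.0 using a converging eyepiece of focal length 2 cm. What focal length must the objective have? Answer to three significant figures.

102 cm

|M| = f_obj/|f_eye|, so f_obj = |M| x |f_eye| = 51.0 x 2 = 102.000 cm.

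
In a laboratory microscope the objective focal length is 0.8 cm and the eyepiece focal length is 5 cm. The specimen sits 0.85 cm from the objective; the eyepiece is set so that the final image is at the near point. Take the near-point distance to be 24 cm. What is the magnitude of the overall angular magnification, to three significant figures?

Objective: 1/d_i = 1/f_obj - 1/d_o = 1/0.8 - 1/0.85 = 0.07353 cm^-1, so d_i = 13.600 cm.
m_obj = -d_i/d_o = -13.600/0.85 = -16.000.
Eyepiece angular magnification (image at near point): M_eye = 1 + D/f_e = 1 + 24/5 = 5.800.
Overall M = m_obj x M_eye = (-16.000)(5.800) = -92.80.
|M| = 92.80.

92.8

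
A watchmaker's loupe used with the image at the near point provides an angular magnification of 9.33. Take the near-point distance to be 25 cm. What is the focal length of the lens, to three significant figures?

3.00 cm

For the image at the near point, M = 1 + D/f.
f = D/(M - 1) = 25/(9.33 - 1) = 3.001 cm.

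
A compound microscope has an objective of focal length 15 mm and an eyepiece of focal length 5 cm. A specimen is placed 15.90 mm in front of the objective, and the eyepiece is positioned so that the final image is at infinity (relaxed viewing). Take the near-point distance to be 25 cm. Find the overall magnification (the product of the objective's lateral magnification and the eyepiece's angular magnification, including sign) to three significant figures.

Convert to cm: f_obj = 15 mm = 1.5 cm; d_o = 15.90 mm = 1.59 cm.
Objective: 1/d_i = 1/f_obj - 1/d_o = 1/1.5 - 1/1.59 = 0.03774 cm^-1, so d_i = 26.500 cm.
m_obj = -d_i/d_o = -26.500/1.59 = -16.667.
Eyepiece angular magnification (image at infinity): M_eye = D/f_e = 25/5 = 5.000.
Overall M = m_obj x M_eye = (-16.667)(5.000) = -83.33.

-83.3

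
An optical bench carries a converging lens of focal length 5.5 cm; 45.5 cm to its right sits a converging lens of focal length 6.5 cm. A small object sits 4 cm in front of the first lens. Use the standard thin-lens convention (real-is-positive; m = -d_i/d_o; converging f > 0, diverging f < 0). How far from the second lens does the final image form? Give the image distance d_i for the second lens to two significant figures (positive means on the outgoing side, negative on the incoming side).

7.3 cm

First lens: d_i1 = 1/(1/5.5 - 1/4) = -14.667 cm.
The intermediate image is virtual, 14.667 cm to the left of lens 1, so d_o2 = L - d_i1 = 45.5 - (-14.667) = 60.167 cm.
Second lens: d_i2 = 1/(1/6.5 - 1/(60.167)) = 7.287 cm.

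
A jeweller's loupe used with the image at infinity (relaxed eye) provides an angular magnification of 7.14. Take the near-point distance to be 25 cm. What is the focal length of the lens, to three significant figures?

For the image at infinity, M = D/f.
f = D/M = 25/7.14 = 3.501 cm.

3.50 cm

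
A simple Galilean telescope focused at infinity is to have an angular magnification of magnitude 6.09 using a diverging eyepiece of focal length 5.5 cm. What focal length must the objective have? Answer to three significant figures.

|M| = f_obj/|f_eye|, so f_obj = |M| x |f_eye| = 6.09 x 5.5 = 33.495 cm.

33.5 cm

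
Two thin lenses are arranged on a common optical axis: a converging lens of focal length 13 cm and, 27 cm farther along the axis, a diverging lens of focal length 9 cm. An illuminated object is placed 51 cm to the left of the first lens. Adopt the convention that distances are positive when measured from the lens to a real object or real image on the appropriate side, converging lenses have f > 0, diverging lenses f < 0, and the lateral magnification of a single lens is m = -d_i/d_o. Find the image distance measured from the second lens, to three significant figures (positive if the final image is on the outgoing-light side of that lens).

Applying the thin-lens equation to the first lens, 1/13 = 1/51 + 1/d_i1, which gives d_i1 = 17.447 cm.
Object distance for lens 2: d_o2 = 27 - 17.447 = 9.553 cm.
Applying the thin-lens equation again with f_2 = -9 cm and d_o2 = 9.553 cm gives d_i2 = -4.634 cm.

-4.63 cm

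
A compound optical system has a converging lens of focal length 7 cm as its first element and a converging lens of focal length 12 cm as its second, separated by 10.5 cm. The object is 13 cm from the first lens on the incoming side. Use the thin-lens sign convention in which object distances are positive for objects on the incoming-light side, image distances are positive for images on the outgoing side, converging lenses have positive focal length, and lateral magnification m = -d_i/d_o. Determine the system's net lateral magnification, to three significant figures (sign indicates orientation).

Applying the thin-lens equation to the first lens, 1/7 = 1/13 + 1/d_i1, which gives d_i1 = 15.167 cm.
Its lateral magnification is m_1 = -d_i1/d_o1 = -(15.167)/13 = -1.1667.
Since 15.167 cm > 10.5 cm, the first image lies past the second lens and serves as a virtual object: d_o2 = L - d_i1 = -4.667 cm.
Applying the thin-lens equation again with f_2 = 12 cm and d_o2 = -4.667 cm gives d_i2 = 3.360 cm.
m_2 = -(3.360)/(-4.667) = 0.7200.
Total m = m_1 x m_2 = (-1.1667)(0.7200) = -0.8400.

-0.840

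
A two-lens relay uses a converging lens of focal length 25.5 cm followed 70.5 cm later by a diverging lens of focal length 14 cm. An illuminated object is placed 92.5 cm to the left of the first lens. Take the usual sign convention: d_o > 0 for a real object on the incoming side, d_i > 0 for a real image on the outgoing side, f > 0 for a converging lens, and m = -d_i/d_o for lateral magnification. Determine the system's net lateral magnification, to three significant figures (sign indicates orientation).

First lens: d_i1 = 1/(1/25.5 - 1/92.5) = 35.205 cm.
m_1 = -(35.205)/92.5 = -0.3806.
That image sits 35.295 cm in front of the second lens, so d_o2 = 35.295 cm.
Second lens: d_i2 = 1/(1/(-14) - 1/(35.295)) = -10.024 cm.
m_2 = -(-10.024)/(35.295) = 0.2840.
Total m = m_1 x m_2 = (-0.3806)(0.2840) = -0.1081.

-0.108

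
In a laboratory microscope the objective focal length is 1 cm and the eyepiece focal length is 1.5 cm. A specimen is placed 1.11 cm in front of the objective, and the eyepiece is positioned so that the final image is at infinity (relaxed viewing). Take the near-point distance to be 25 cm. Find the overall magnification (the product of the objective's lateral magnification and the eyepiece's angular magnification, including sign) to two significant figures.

Objective: 1/d_i = 1/f_obj - 1/d_o = 1/1 - 1/1.11 = 0.09910 cm^-1, so d_i = 10.091 cm.
m_obj = -d_i/d_o = -10.091/1.11 = -9.091.
Eyepiece angular magnification (image at infinity): M_eye = D/f_e = 25/1.5 = 16.667.
Overall M = m_obj x M_eye = (-9.091)(16.667) = -151.52.

-150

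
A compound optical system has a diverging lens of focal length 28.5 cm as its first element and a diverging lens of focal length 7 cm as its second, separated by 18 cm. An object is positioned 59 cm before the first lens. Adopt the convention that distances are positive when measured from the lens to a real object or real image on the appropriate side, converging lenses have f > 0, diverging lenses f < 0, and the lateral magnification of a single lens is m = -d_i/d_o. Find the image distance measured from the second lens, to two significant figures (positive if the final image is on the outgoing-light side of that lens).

-5.9 cm

Applying the thin-lens equation to the first lens, 1/(-28.5) = 1/59 + 1/d_i1, which gives d_i1 = -19.217 cm.
With d_i1 < 0 the first image is virtual and lies on the object side; the object distance for lens 2 is d_o2 = 18 - (-19.217) = 37.217 cm.
Applying the thin-lens equation again with f_2 = -7 cm and d_o2 = 37.217 cm gives d_i2 = -5.892 cm.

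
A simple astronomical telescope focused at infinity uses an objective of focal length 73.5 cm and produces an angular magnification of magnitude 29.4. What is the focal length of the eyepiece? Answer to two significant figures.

|M| = f_obj/f_eye, so f_eye = f_obj/|M| = 73.5/29.4 = 2.500 cm.

2.5 cm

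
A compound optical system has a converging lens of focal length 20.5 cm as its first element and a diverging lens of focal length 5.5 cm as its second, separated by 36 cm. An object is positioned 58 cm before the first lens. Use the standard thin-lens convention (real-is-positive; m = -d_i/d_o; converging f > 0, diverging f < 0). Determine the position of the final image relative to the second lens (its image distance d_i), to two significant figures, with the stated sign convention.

Lens 1: 1/d_i1 = 1/f_1 - 1/d_o1 = 1/20.5 - 1/58 = 0.03154 cm^-1, so d_i1 = 31.707 cm.
The intermediate image is 31.707 cm to the right of lens 1, so d_o2 = L - d_i1 = 36 - 31.707 = 4.293 cm.
Lens 2: 1/d_i2 = 1/f_2 - 1/d_o2 = 1/(-5.5) - 1/(4.293) = -0.41474 cm^-1, so d_i2 = -2.411 cm.

-2.4 cm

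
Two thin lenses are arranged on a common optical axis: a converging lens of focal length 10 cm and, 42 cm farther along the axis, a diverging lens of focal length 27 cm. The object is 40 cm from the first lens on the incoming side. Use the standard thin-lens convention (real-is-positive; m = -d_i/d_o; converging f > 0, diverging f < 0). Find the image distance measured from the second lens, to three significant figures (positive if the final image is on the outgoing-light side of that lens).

-13.9 cm

First lens: d_i1 = 1/(1/10 - 1/40) = 13.333 cm.
The intermediate image is 13.333 cm to the right of lens 1, so d_o2 = L - d_i1 = 42 - 13.333 = 28.667 cm.
Second lens: d_i2 = 1/(1/(-27) - 1/(28.667)) = -13.904 cm.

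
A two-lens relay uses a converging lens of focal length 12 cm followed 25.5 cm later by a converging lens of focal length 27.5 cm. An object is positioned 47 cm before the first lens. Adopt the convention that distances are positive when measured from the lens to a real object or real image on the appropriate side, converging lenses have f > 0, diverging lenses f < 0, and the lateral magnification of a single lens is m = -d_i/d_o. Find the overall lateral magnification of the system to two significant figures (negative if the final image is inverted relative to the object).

Applying the thin-lens equation to the first lens, 1/12 = 1/47 + 1/d_i1, which gives d_i1 = 16.114 cm.
Its lateral magnification is m_1 = -d_i1/d_o1 = -(16.114)/47 = -0.3429.
That image sits 9.386 cm in front of the second lens, so d_o2 = 9.386 cm.
Applying the thin-lens equation again with f_2 = 27.5 cm and d_o2 = 9.386 cm gives d_i2 = -14.249 cm.
m_2 = -(-14.249)/(9.386) = 1.5181.
Overall magnification: m = m_1 m_2 = -0.5205.

-0.52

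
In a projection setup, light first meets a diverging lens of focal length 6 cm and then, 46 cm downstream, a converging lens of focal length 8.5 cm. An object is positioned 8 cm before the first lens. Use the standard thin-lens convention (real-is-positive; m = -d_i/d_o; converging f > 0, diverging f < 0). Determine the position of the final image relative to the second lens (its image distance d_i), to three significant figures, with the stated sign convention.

Lens 1: 1/d_i1 = 1/f_1 - 1/d_o1 = 1/(-6) - 1/8 = -0.29167 cm^-1, so d_i1 = -3.429 cm.
The intermediate image is virtual, 3.429 cm to the left of lens 1, so d_o2 = L - d_i1 = 46 - (-3.429) = 49.429 cm.
Lens 2: 1/d_i2 = 1/f_2 - 1/d_o2 = 1/8.5 - 1/(49.429) = 0.09742 cm^-1, so d_i2 = 10.265 cm.

10.3 cm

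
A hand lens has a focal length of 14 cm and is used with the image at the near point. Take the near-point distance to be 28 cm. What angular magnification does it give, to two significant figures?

M = 1 + D/f = 1 + 28/14 = 3.000.

3.0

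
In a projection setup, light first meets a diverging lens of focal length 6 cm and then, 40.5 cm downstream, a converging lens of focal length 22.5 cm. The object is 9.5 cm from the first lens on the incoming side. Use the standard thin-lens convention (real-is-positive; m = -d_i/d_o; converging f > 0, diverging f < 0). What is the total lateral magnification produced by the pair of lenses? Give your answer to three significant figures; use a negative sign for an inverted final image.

-0.402

Lens 1: 1/d_i1 = 1/f_1 - 1/d_o1 = 1/(-6) - 1/9.5 = -0.27193 cm^-1, so d_i1 = -3.677 cm.
m_1 = -(-3.677)/9.5 = 0.3871.
With d_i1 < 0 the first image is virtual and lies on the object side; the object distance for lens 2 is d_o2 = 40.5 - (-3.677) = 44.177 cm.
Lens 2: 1/d_i2 = 1/f_2 - 1/d_o2 = 1/22.5 - 1/(44.177) = 0.02181 cm^-1, so d_i2 = 45.854 cm.
m_2 = -(45.854)/(44.177) = -1.0379.
The system's lateral magnification is m_1 m_2 = (0.3871)(-1.0379) = -0.4018.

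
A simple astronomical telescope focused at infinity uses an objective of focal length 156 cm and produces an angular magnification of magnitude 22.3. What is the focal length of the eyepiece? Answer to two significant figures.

7.0 cm

|M| = f_obj/f_eye, so f_eye = f_obj/|M| = 156/22.3 = 6.996 cm.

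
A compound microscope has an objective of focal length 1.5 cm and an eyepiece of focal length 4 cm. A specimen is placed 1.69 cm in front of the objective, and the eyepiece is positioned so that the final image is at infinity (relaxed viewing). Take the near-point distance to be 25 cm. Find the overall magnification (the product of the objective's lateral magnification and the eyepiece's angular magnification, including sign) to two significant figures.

Objective: 1/d_i = 1/f_obj - 1/d_o = 1/1.5 - 1/1.69 = 0.07495 cm^-1, so d_i = 13.342 cm.
m_obj = -d_i/d_o = -13.342/1.69 = -7.895.
Eyepiece angular magnification (image at infinity): M_eye = D/f_e = 25/4 = 6.250.
Overall M = m_obj x M_eye = (-7.895)(6.250) = -49.34.

-49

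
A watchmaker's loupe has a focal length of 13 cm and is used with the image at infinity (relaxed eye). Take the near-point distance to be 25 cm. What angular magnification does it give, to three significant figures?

1.92

M = D/f = 25/13 = 1.923.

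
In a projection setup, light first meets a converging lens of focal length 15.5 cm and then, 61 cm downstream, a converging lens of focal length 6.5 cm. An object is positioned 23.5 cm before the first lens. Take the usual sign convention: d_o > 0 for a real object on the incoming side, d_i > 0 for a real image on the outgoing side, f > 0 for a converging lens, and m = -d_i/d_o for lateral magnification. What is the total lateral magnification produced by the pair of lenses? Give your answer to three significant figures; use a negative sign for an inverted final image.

1.40

Lens 1: 1/d_i1 = 1/f_1 - 1/d_o1 = 1/15.5 - 1/23.5 = 0.02196 cm^-1, so d_i1 = 45.531 cm.
m_1 = -(45.531)/23.5 = -1.9375.
That image sits 15.469 cm in front of the second lens, so d_o2 = 15.469 cm.
Lens 2: 1/d_i2 = 1/f_2 - 1/d_o2 = 1/6.5 - 1/(15.469) = 0.08920 cm^-1, so d_i2 = 11.211 cm.
m_2 = -(11.211)/(15.469) = -0.7247.
The system's lateral magnification is m_1 m_2 = (-1.9375)(-0.7247) = 1.4042.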